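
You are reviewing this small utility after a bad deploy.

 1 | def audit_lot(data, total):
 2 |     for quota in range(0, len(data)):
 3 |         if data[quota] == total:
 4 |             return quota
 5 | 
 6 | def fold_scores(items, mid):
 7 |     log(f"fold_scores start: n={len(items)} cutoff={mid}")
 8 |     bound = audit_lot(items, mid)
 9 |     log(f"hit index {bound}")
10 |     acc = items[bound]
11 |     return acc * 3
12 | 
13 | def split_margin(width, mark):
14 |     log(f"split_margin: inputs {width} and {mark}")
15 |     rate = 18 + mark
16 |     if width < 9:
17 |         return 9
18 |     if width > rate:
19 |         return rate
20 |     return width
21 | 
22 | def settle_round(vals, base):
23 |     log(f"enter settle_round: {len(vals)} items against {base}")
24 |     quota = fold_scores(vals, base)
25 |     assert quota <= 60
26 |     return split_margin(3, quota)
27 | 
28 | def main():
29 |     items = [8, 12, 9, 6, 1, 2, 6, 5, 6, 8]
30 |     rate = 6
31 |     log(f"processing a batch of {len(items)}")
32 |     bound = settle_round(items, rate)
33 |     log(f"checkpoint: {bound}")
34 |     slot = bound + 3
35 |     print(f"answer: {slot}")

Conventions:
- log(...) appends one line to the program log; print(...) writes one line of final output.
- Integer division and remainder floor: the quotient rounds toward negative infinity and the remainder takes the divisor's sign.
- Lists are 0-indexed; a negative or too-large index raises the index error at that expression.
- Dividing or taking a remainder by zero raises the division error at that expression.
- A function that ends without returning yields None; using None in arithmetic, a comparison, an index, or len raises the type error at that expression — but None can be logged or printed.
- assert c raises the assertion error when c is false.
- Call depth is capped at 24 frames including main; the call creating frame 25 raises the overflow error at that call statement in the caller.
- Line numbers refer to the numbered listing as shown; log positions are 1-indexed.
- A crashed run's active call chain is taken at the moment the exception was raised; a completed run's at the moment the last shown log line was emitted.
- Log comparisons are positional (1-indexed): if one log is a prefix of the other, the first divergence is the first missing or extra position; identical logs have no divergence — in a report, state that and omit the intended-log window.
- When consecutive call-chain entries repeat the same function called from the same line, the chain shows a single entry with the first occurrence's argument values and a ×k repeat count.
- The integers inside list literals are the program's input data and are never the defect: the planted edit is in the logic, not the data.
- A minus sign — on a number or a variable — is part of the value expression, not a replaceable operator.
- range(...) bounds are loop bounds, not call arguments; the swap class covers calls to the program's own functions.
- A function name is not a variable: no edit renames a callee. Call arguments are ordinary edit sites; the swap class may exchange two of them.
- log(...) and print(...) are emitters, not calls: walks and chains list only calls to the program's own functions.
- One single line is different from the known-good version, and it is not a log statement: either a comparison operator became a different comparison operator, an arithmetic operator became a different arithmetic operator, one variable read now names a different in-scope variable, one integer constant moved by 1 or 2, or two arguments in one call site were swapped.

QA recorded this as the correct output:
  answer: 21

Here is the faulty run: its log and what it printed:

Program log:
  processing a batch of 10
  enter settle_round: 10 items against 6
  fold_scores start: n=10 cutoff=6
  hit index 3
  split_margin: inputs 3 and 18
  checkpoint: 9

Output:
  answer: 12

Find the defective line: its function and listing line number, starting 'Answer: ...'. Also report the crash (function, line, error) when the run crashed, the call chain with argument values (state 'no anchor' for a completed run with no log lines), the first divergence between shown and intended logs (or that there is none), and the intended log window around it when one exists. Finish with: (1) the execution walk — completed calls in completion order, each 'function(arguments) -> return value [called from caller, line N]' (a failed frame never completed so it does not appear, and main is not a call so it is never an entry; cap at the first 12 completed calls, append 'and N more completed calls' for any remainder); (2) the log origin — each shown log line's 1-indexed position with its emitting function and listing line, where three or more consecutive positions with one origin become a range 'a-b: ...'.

Answer: the defect is in settle_round at line 26.
Key observation: Log line 5 is where behavior first shows: 'split_margin: inputs 3 and 18' appears instead of 'split_margin: inputs 18 and 3'.
Call chain: main.
First divergence: position 5 — the shown line 'split_margin: inputs 3 and 18' should read 'split_margin: inputs 18 and 3'.
Intended log window:
  3: fold_scores start: n=10 cutoff=6
  4: hit index 3
  5: split_margin: inputs 18 and 3
  6: checkpoint: 18
Execution walk:
  audit_lot([8, 12, 9, 6, 1, 2, 6, 5, 6, 8], 6) -> 3  [called from fold_scores, line 8]
  fold_scores([8, 12, 9, 6, 1, 2, 6, 5, 6, 8], 6) -> 18  [called from settle_round, line 24]
  split_margin(3, 18) -> 9  [called from settle_round, line 26]
  settle_round([8, 12, 9, 6, 1, 2, 6, 5, 6, 8], 6) -> 9  [called from main, line 32]
Log origin:
  1: from main, line 31
  2: from settle_round, line 23
  3: from fold_scores, line 7
  4: from fold_scores, line 9
  5: from split_margin, line 14
  6: from main, line 33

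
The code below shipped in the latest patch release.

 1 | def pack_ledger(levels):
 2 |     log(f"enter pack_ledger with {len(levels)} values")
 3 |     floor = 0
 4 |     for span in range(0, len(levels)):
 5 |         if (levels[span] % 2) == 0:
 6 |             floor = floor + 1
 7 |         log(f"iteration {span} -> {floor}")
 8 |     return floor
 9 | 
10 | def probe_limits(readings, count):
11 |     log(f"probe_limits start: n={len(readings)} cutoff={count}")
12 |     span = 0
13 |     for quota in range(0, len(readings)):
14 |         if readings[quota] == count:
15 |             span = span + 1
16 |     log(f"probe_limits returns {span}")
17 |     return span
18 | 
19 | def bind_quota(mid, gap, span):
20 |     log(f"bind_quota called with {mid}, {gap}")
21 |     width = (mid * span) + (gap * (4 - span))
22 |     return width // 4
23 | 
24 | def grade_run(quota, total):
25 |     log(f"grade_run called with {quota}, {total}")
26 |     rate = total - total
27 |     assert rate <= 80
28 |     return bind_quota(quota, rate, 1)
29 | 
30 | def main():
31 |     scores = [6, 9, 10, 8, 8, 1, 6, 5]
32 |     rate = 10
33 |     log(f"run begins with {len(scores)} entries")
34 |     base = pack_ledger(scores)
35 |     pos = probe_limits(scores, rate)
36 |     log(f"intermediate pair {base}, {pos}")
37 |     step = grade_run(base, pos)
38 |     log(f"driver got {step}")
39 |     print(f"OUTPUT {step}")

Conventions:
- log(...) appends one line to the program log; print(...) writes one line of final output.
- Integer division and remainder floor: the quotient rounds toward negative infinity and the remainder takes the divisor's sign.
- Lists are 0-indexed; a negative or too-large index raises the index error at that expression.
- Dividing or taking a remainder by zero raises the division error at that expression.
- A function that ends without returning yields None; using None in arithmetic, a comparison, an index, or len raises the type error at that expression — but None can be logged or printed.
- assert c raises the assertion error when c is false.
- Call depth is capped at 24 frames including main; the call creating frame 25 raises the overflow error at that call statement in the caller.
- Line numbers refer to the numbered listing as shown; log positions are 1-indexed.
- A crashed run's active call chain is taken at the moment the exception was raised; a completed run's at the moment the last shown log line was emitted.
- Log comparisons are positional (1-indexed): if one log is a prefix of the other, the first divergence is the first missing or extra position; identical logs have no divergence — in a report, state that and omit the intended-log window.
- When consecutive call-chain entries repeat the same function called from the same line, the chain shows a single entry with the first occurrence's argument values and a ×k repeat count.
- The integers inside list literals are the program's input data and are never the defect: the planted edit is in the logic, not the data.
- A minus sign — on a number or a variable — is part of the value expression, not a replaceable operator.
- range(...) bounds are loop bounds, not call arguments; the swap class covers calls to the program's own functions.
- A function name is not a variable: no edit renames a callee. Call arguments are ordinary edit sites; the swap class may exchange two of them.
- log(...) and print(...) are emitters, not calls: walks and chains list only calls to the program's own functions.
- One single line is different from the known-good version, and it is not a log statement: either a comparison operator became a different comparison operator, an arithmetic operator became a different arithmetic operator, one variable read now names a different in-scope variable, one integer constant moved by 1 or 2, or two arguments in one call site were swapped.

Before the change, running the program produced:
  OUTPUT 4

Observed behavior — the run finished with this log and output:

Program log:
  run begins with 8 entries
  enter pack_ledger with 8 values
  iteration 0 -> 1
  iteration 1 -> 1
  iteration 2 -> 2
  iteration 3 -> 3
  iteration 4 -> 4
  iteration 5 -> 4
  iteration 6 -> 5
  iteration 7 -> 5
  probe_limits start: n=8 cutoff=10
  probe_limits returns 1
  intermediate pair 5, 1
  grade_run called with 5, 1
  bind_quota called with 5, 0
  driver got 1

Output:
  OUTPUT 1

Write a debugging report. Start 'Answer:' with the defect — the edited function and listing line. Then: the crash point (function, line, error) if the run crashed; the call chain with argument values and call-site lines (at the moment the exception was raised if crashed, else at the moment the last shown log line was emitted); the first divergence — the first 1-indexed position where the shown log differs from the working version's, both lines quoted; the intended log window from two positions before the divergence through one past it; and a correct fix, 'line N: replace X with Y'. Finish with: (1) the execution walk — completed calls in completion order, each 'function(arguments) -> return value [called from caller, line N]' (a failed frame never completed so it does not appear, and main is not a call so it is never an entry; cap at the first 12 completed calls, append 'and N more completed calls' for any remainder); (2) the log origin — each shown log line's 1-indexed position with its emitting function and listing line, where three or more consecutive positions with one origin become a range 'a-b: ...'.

Answer: the defect is in grade_run at line 26.
Key observation: At log position 15 the runs split — shown 'bind_quota called with 5, 0', but the working version logs 'bind_quota called with 5, 4'.
Call chain: main.
First divergence: position 15; shown 'bind_quota called with 5, 0' vs intended 'bind_quota called with 5, 4'.
Intended log window:
  13: intermediate pair 5, 1
  14: grade_run called with 5, 1
  15: bind_quota called with 5, 4
  16: driver got 4
Execution walk:
  pack_ledger([6, 9, 10, 8, 8, 1, 6, 5]) -> 5  [called from main, line 34]
  probe_limits([6, 9, 10, 8, 8, 1, 6, 5], 10) -> 1  [called from main, line 35]
  bind_quota(5, 0, 1) -> 1  [called from grade_run, line 28]
  grade_run(5, 1) -> 1  [called from main, line 37]
Log origin:
  1: from main, line 33
  2: from pack_ledger, line 2
  3-10: from pack_ledger, line 7
  11: from probe_limits, line 11
  12: from probe_limits, line 16
  13: from main, line 36
  14: from grade_run, line 25
  15: from bind_quota, line 20
  16: from main, line 38
A correct fix: line 26: replace `total - total` with `quota - total`.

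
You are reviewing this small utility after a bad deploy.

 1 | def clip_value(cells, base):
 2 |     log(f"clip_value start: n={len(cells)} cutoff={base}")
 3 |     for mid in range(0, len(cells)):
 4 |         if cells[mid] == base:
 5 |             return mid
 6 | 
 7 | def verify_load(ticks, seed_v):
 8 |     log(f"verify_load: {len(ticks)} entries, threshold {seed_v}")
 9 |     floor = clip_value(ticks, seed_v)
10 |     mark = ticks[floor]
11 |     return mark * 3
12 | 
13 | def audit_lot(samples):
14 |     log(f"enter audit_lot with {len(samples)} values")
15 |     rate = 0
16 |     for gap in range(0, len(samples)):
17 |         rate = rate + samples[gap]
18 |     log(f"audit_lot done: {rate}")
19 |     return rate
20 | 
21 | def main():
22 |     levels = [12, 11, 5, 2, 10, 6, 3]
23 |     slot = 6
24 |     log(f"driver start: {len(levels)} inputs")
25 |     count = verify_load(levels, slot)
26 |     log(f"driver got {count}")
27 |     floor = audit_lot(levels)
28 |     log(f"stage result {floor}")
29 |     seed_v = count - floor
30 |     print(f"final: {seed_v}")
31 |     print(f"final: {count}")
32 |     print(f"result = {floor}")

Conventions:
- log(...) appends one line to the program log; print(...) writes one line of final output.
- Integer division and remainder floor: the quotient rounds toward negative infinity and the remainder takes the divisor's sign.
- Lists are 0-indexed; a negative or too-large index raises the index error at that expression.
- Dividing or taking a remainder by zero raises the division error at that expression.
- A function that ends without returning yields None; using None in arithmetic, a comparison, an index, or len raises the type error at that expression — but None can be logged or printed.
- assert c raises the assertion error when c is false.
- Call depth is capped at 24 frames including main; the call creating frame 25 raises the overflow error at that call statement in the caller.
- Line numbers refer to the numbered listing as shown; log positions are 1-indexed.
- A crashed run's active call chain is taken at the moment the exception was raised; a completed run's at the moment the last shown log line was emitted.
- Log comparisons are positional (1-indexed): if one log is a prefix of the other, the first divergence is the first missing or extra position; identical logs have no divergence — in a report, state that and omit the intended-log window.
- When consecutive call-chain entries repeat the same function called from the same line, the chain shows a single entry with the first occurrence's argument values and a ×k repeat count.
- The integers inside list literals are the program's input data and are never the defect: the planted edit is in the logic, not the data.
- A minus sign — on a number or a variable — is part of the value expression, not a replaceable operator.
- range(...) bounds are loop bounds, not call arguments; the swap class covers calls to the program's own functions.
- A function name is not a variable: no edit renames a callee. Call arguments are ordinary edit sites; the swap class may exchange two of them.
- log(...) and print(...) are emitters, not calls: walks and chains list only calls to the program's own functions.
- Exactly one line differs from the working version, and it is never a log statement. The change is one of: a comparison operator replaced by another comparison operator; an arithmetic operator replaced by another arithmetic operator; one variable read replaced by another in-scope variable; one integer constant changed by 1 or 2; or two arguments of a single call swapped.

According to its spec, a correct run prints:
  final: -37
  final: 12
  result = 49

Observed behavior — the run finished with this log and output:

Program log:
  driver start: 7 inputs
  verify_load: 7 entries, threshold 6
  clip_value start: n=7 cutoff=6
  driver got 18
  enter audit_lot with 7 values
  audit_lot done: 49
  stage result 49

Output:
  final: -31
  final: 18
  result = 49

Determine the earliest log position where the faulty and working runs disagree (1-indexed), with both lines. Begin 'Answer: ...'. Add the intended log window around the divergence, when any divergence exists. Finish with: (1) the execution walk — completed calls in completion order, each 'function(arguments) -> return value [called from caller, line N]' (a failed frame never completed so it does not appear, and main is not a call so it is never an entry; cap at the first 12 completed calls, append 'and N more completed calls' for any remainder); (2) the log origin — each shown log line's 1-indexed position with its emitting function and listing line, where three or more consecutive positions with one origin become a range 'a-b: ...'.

Answer: position 4; shown 'driver got 18' vs intended 'driver got 12'.
Intended log window:
  2: verify_load: 7 entries, threshold 6
  3: clip_value start: n=7 cutoff=6
  4: driver got 12
  5: enter audit_lot with 7 values
Execution walk:
  clip_value([12, 11, 5, 2, 10, 6, 3], 6) -> 5  [called from verify_load, line 9]
  verify_load([12, 11, 5, 2, 10, 6, 3], 6) -> 18  [called from main, line 25]
  audit_lot([12, 11, 5, 2, 10, 6, 3]) -> 49  [called from main, line 27]
Log origins:
  1: logged in main at line 24
  2: logged in verify_load at line 8
  3: logged in clip_value at line 2
  4: logged in main at line 26
  5: logged in audit_lot at line 14
  6: logged in audit_lot at line 18
  7: logged in main at line 28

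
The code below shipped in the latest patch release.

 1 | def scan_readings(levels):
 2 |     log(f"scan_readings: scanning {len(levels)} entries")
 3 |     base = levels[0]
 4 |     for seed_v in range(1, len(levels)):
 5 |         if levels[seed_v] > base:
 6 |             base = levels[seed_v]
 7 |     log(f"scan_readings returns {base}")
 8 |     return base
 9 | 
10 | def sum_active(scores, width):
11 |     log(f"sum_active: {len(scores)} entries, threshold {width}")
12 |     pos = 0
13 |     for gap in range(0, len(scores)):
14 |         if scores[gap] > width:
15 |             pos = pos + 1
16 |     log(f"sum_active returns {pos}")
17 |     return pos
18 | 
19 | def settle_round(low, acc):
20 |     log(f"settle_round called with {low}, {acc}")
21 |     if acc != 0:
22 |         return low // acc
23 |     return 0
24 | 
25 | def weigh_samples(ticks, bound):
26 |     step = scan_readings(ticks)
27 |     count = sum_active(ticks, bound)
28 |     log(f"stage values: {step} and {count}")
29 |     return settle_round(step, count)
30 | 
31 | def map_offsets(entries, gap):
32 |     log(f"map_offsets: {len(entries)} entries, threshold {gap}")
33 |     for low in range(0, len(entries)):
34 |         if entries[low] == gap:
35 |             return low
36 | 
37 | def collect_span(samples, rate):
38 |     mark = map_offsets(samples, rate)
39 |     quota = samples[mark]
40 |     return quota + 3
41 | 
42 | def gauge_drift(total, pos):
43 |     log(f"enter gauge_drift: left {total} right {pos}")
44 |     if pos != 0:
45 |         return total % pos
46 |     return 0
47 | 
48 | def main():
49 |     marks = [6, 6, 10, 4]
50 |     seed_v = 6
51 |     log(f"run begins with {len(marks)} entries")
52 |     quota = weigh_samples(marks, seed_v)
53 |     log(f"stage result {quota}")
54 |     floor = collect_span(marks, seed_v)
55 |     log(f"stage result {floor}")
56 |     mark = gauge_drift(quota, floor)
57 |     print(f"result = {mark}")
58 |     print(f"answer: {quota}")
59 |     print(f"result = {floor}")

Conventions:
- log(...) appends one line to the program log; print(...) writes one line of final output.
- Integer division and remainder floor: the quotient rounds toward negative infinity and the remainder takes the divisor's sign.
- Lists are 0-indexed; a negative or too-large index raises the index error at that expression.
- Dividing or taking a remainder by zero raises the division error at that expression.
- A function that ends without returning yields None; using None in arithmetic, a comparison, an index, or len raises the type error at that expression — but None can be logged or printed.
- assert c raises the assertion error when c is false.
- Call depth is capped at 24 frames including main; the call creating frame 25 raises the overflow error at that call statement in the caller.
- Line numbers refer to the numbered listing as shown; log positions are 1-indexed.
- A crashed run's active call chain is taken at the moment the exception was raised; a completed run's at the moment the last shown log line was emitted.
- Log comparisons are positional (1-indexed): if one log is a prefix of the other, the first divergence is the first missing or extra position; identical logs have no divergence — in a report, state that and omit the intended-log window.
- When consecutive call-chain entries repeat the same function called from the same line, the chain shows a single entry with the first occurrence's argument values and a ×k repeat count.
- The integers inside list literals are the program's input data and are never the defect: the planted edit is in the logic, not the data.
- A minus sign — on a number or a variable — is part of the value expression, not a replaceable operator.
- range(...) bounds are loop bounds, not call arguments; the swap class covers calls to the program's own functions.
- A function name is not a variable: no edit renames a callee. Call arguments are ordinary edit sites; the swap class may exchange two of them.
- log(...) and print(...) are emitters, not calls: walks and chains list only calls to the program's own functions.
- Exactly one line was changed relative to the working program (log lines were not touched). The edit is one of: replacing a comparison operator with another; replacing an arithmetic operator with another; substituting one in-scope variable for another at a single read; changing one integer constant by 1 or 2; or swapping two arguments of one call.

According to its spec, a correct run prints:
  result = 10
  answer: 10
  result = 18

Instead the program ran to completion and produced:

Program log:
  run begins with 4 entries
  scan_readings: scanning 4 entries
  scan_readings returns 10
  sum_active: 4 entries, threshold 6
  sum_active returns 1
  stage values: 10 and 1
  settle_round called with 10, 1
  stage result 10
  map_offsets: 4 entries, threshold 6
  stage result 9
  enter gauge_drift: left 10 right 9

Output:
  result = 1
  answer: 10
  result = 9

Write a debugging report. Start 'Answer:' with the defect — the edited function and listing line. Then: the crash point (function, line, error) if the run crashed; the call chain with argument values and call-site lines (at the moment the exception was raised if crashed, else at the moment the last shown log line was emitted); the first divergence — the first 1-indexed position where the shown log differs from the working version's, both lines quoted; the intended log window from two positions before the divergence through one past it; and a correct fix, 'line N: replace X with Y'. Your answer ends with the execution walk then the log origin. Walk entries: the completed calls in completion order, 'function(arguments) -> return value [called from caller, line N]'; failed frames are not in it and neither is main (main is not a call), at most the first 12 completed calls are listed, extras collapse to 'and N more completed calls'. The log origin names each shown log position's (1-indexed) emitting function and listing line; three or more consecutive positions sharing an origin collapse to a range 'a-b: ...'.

Answer: the defect is in collect_span at line 40.
Key fact: Log line 10 is where behavior first shows: 'stage result 9' appears instead of 'stage result 18'.
Call chain: main -> gauge_drift(10, 9) (called at line 56).
First divergence: position 10; shown 'stage result 9' vs intended 'stage result 18'.
Intended log window:
  8: stage result 10
  9: map_offsets: 4 entries, threshold 6
  10: stage result 18
  11: enter gauge_drift: left 10 right 18
Execution walk:
  scan_readings([6, 6, 10, 4]) -> 10  [called from weigh_samples, line 26]
  sum_active([6, 6, 10, 4], 6) -> 1  [called from weigh_samples, line 27]
  settle_round(10, 1) -> 10  [called from weigh_samples, line 29]
  weigh_samples([6, 6, 10, 4], 6) -> 10  [called from main, line 52]
  map_offsets([6, 6, 10, 4], 6) -> 0  [called from collect_span, line 38]
  collect_span([6, 6, 10, 4], 6) -> 9  [called from main, line 54]
  gauge_drift(10, 9) -> 1  [called from main, line 56]
Log line origins:
  1: emitted by main (line 51)
  2: emitted by scan_readings (line 2)
  3: emitted by scan_readings (line 7)
  4: emitted by sum_active (line 11)
  5: emitted by sum_active (line 16)
  6: emitted by weigh_samples (line 28)
  7: emitted by settle_round (line 20)
  8: emitted by main (line 53)
  9: emitted by map_offsets (line 32)
  10: emitted by main (line 55)
  11: emitted by gauge_drift (line 43)
A correct fix: line 40: replace `+` with `*`.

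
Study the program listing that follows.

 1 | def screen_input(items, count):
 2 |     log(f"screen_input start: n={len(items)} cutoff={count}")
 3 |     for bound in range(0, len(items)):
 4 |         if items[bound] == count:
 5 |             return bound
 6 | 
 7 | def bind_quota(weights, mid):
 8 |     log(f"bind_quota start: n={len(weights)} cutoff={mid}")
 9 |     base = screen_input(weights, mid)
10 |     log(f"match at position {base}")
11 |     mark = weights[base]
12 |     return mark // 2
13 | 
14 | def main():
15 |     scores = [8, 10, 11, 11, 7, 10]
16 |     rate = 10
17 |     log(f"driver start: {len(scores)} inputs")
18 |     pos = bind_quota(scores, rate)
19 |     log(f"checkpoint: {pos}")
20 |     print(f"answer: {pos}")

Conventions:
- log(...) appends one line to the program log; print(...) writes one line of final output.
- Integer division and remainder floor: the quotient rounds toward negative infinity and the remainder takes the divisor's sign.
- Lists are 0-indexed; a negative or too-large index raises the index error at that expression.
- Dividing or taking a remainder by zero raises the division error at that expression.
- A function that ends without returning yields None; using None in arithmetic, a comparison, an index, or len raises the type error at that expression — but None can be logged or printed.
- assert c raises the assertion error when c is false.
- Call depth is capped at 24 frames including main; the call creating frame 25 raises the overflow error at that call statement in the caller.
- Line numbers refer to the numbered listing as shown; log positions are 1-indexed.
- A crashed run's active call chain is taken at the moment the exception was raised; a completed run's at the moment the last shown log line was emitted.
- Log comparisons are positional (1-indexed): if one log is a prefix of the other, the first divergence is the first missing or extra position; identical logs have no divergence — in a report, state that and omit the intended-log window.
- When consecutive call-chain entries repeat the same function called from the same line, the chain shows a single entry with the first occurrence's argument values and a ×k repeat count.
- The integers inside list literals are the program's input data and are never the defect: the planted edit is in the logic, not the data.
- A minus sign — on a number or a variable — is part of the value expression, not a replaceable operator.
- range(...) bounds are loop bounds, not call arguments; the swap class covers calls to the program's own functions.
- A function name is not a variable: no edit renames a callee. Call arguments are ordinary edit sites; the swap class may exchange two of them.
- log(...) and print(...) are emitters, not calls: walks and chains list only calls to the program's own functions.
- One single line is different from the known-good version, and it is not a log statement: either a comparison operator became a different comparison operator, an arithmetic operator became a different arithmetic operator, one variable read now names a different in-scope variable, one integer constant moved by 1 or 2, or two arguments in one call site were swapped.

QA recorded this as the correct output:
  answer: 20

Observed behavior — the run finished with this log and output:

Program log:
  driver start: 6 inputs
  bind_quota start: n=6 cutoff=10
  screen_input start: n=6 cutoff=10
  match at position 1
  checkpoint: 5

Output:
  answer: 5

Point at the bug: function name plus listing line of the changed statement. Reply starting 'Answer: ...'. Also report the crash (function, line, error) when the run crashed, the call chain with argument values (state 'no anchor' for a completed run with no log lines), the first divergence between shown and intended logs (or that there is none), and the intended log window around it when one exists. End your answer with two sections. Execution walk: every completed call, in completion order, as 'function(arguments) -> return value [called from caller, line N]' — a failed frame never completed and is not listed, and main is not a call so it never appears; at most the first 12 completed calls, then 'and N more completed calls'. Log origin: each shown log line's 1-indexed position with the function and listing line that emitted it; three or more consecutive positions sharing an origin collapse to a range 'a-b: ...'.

Answer: the defect is in bind_quota at line 12.
The tell: At log position 5 the runs split — shown 'checkpoint: 5', but the working version logs 'checkpoint: 20'.
Call chain: main.
First divergence: position 5; shown 'checkpoint: 5' vs intended 'checkpoint: 20'.
Intended log window:
  3: screen_input start: n=6 cutoff=10
  4: match at position 1
  5: checkpoint: 20
Execution walk:
  screen_input([8, 10, 11, 11, 7, 10], 10) -> 1  [called from bind_quota, line 9]
  bind_quota([8, 10, 11, 11, 7, 10], 10) -> 5  [called from main, line 18]
Origin of each log line:
  1 — main, line 17
  2 — bind_quota, line 8
  3 — screen_input, line 2
  4 — bind_quota, line 10
  5 — main, line 19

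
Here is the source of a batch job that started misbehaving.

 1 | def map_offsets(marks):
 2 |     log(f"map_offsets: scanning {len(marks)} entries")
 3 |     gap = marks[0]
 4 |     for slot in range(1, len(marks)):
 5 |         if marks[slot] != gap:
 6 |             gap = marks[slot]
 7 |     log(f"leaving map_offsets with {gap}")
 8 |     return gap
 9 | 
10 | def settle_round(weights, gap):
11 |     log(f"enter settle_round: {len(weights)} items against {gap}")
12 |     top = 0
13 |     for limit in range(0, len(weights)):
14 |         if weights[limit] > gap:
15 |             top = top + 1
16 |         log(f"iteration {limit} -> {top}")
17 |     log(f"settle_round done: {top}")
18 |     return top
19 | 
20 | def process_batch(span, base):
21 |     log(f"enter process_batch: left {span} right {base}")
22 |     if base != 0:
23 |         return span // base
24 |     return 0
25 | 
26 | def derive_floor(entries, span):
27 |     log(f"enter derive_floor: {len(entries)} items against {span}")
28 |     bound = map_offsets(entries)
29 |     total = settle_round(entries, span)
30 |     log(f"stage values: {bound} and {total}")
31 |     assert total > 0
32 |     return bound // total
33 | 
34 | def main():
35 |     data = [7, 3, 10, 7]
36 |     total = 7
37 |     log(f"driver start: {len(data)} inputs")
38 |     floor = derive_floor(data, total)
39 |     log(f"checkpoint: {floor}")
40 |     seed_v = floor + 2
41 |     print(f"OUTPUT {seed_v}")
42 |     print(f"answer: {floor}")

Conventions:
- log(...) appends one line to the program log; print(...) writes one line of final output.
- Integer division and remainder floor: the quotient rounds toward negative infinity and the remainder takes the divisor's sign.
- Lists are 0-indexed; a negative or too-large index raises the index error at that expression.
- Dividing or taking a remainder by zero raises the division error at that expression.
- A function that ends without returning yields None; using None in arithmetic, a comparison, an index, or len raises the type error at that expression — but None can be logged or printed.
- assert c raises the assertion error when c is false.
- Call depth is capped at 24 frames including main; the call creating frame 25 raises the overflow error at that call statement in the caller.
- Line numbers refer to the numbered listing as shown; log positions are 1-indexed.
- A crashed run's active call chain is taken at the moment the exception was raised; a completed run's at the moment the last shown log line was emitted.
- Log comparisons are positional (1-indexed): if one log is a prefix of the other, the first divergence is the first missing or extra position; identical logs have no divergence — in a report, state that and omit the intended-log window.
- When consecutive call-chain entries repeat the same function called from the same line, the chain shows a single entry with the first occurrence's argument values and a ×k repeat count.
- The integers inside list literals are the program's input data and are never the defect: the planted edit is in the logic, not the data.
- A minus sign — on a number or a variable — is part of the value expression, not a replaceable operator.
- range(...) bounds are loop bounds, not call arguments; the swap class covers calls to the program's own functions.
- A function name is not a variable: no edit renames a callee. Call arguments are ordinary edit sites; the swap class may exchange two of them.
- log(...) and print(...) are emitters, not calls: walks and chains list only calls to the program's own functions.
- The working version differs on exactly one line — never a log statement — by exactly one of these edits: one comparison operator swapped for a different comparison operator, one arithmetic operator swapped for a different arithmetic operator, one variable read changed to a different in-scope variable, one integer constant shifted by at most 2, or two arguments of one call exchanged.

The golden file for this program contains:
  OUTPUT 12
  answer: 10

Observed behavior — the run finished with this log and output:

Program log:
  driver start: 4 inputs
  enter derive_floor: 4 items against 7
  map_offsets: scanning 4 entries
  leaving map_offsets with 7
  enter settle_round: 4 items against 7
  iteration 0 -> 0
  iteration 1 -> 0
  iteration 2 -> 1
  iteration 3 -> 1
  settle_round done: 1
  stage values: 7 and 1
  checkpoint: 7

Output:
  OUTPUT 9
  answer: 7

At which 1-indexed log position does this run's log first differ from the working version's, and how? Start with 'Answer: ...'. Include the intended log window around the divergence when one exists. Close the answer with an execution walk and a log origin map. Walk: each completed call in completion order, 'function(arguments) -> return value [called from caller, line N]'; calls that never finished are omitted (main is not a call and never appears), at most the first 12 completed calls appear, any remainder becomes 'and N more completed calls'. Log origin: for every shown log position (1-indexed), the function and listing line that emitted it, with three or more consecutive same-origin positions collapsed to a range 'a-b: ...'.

Answer: at position 4 the run shows 'leaving map_offsets with 7' where the working version logs 'leaving map_offsets with 10'.
Intended log window:
  2: enter derive_floor: 4 items against 7
  3: map_offsets: scanning 4 entries
  4: leaving map_offsets with 10
  5: enter settle_round: 4 items against 7
Execution walk:
  map_offsets([7, 3, 10, 7]) -> 7  [called from derive_floor, line 28]
  settle_round([7, 3, 10, 7], 7) -> 1  [called from derive_floor, line 29]
  derive_floor([7, 3, 10, 7], 7) -> 7  [called from main, line 38]
Log origins:
  1 — main, line 37
  2 — derive_floor, line 27
  3 — map_offsets, line 2
  4 — map_offsets, line 7
  5 — settle_round, line 11
  6-9 — settle_round, line 16
  10 — settle_round, line 17
  11 — derive_floor, line 30
  12 — main, line 39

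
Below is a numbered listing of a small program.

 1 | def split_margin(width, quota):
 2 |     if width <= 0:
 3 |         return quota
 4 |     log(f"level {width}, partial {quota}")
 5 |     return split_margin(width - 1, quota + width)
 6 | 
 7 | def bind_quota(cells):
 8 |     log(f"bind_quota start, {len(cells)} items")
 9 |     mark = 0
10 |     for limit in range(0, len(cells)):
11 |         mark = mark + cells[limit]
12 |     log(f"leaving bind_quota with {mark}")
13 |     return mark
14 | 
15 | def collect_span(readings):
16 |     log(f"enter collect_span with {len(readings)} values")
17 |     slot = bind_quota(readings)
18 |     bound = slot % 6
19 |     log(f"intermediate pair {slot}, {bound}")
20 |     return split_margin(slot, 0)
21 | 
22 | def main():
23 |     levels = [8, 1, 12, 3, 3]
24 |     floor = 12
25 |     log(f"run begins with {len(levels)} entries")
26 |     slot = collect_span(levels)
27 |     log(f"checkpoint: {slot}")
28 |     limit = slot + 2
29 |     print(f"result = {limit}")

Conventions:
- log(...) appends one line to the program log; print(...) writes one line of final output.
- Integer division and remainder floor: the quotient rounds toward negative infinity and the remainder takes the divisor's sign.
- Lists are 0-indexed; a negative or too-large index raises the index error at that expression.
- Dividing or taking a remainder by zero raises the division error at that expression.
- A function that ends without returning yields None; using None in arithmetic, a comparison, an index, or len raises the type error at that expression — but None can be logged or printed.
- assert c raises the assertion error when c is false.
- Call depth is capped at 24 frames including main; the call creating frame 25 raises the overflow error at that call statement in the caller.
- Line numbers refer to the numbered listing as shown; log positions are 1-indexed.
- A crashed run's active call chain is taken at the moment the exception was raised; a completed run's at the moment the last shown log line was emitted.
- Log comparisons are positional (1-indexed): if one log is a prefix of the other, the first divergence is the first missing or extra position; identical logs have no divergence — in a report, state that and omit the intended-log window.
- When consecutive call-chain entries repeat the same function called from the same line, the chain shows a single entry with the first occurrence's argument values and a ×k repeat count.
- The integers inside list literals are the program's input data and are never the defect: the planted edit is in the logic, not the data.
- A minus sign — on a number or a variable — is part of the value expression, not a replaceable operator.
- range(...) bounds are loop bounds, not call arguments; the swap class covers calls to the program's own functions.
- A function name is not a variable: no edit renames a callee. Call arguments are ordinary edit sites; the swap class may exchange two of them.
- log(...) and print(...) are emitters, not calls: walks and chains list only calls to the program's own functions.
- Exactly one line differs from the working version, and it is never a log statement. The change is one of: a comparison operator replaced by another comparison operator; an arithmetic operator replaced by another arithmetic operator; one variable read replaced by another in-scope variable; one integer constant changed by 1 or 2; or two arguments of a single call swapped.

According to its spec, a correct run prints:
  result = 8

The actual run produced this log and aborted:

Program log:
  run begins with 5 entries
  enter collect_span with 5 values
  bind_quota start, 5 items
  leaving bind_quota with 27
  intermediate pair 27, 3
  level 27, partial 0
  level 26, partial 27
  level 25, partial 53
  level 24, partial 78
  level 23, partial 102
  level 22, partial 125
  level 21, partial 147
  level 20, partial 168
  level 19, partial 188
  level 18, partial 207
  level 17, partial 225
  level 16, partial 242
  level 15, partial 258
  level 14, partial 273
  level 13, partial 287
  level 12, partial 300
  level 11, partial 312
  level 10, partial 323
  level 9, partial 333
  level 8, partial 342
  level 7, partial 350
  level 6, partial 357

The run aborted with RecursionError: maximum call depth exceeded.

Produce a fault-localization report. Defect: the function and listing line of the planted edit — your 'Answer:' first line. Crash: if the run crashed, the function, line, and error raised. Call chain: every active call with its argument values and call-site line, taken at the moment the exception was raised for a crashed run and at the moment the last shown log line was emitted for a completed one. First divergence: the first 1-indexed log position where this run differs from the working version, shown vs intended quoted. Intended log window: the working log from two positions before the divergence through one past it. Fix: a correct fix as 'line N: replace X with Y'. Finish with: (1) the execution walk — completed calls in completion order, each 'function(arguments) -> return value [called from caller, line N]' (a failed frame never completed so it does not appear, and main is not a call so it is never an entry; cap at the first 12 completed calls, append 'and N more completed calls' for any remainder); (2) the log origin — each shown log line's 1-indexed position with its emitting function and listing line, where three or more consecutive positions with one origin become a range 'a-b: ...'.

Answer: the defect is in collect_span at line 20.
The tell: The earliest visible damage is log position 6 — 'level 27, partial 0' rather than the intended 'level 3, partial 0'.
Crash: split_margin, line 5, RecursionError.
Call chain: main -> collect_span([8, 1, 12, 3, 3]) (called at line 26) -> split_margin(27, 0) (called at line 20) -> split_margin(26, 27) (called at line 5) ×21.
First divergence: position 6; shown 'level 27, partial 0' vs intended 'level 3, partial 0'.
Intended log window:
  4: leaving bind_quota with 27
  5: intermediate pair 27, 3
  6: level 3, partial 0
  7: level 2, partial 3
Execution walk:
  bind_quota([8, 1, 12, 3, 3]) -> 27  [called from collect_span, line 17]
Log origins:
  1 — main, line 25
  2 — collect_span, line 16
  3 — bind_quota, line 8
  4 — bind_quota, line 12
  5 — collect_span, line 19
  6-27 — split_margin, line 4
A correct fix: line 20: replace `slot` with `bound`.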